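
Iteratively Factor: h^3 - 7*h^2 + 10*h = (h - 2)*(h^2 - 5*h) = (h - 5)*(h - 2)*(h)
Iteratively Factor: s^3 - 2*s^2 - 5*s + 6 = (s - 3)*(s^2 + s - 2) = (s - 3)*(s + 2)*(s - 1)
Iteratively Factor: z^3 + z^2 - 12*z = (z)*(z^2 + z - 12) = z*(z + 4)*(z - 3)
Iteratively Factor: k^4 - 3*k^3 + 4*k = (k + 1)*(k^3 - 4*k^2 + 4*k) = (k - 2)*(k + 1)*(k^2 - 2*k) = k*(k - 2)*(k + 1)*(k - 2)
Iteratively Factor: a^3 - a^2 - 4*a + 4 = (a + 2)*(a^2 - 3*a + 2) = (a - 2)*(a + 2)*(a - 1)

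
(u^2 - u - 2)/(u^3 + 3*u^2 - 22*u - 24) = (u - 2)/(u^2 + 2*u - 24)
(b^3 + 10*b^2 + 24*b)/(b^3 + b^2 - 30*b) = (b + 4)/(b - 5)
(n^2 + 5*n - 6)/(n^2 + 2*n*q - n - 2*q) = (n + 6)/(n + 2*q)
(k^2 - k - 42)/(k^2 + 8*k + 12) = (k - 7)/(k + 2)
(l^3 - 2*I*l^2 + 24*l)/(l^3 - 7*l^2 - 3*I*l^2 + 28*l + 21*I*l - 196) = l*(l - 6*I)/(l^2 - 7*l*(1 + I) + 49*I)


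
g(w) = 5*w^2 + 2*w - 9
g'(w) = 10*w + 2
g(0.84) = -3.79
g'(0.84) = 10.40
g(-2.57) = 18.88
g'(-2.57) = -23.70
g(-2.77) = 23.82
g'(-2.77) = -25.70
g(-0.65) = -8.19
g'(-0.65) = -4.50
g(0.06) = -8.86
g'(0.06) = 2.60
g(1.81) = 11.00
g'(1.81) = 20.10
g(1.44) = 4.25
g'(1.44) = 16.40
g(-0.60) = -8.40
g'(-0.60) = -4.00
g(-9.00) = 378.00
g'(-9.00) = -88.00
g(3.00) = 42.00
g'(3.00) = 32.00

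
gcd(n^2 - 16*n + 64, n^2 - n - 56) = n - 8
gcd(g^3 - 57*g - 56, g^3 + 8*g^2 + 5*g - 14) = g + 7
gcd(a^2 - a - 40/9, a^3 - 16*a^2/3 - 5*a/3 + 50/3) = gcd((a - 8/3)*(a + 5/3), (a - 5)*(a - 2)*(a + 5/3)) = a + 5/3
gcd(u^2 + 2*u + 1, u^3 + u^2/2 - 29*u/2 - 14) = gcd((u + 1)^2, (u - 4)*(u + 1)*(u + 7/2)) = u + 1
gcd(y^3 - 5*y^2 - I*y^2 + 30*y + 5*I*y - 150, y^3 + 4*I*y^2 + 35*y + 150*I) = y^2 - I*y + 30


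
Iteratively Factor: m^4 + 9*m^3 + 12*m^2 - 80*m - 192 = (m + 4)*(m^3 + 5*m^2 - 8*m - 48) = (m - 3)*(m + 4)*(m^2 + 8*m + 16) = (m - 3)*(m + 4)^2*(m + 4)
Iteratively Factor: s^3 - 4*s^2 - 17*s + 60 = (s + 4)*(s^2 - 8*s + 15) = (s - 3)*(s + 4)*(s - 5)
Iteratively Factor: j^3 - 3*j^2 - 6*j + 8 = (j + 2)*(j^2 - 5*j + 4) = (j - 1)*(j + 2)*(j - 4)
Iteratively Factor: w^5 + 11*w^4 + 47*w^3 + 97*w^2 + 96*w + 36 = (w + 2)*(w^4 + 9*w^3 + 29*w^2 + 39*w + 18) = (w + 2)^2*(w^3 + 7*w^2 + 15*w + 9) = (w + 2)^2*(w + 3)*(w^2 + 4*w + 3) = (w + 2)^2*(w + 3)^2*(w + 1)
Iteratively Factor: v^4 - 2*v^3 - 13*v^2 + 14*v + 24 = (v - 4)*(v^3 + 2*v^2 - 5*v - 6) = (v - 4)*(v + 1)*(v^2 + v - 6) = (v - 4)*(v + 1)*(v + 3)*(v - 2)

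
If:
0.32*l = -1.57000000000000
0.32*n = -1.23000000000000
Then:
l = -4.91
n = -3.84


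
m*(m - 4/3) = m^2 - 4*m/3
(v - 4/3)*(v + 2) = v^2 + 2*v/3 - 8/3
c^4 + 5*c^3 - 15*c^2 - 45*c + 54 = (c - 3)*(c - 1)*(c + 3)*(c + 6)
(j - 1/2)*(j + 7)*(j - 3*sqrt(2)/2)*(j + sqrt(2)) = j^4 - sqrt(2)*j^3/2 + 13*j^3/2 - 13*j^2/2 - 13*sqrt(2)*j^2/4 - 39*j/2 + 7*sqrt(2)*j/4 + 21/2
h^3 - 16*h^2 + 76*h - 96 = (h - 8)*(h - 6)*(h - 2)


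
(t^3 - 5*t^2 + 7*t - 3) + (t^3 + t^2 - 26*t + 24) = 2*t^3 - 4*t^2 - 19*t + 21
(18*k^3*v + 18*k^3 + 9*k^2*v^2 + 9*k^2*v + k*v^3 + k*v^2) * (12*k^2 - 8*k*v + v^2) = 216*k^5*v + 216*k^5 - 36*k^4*v^2 - 36*k^4*v - 42*k^3*v^3 - 42*k^3*v^2 + k^2*v^4 + k^2*v^3 + k*v^5 + k*v^4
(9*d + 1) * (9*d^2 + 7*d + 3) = 81*d^3 + 72*d^2 + 34*d + 3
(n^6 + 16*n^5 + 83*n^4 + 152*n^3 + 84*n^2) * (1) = n^6 + 16*n^5 + 83*n^4 + 152*n^3 + 84*n^2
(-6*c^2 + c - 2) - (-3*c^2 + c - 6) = 4 - 3*c^2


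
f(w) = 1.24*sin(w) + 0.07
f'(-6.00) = 1.19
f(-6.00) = 0.42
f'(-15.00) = -0.94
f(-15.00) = -0.74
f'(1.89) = -0.39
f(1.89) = 1.25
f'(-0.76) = 0.90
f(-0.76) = -0.78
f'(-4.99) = 0.34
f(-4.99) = 1.26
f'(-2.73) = -1.14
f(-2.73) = -0.43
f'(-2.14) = -0.67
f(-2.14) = -0.97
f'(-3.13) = -1.24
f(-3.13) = 0.06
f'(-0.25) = 1.20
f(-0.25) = -0.24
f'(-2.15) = -0.68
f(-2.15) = -0.97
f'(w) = 1.24*cos(w)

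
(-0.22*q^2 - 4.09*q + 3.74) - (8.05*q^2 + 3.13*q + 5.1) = -8.27*q^2 - 7.22*q - 1.36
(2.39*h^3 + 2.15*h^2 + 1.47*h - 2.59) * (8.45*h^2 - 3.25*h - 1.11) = 20.1955*h^5 + 10.4*h^4 + 2.7811*h^3 - 29.0495*h^2 + 6.7858*h + 2.8749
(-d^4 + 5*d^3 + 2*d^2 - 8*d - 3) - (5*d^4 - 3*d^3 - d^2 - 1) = -6*d^4 + 8*d^3 + 3*d^2 - 8*d - 2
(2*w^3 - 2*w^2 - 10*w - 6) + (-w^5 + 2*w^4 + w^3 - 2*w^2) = -w^5 + 2*w^4 + 3*w^3 - 4*w^2 - 10*w - 6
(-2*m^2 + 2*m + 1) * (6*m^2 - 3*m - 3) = -12*m^4 + 18*m^3 + 6*m^2 - 9*m - 3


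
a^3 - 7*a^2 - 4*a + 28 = (a - 7)*(a - 2)*(a + 2)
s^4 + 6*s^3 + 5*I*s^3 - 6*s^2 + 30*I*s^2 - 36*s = s*(s + 6)*(s + 2*I)*(s + 3*I)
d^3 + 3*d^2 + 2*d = d*(d + 1)*(d + 2)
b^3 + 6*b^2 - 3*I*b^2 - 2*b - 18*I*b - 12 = (b + 6)*(b - 2*I)*(b - I)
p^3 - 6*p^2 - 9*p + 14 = (p - 7)*(p - 1)*(p + 2)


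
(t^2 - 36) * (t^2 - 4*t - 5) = t^4 - 4*t^3 - 41*t^2 + 144*t + 180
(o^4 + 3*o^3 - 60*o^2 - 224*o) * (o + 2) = o^5 + 5*o^4 - 54*o^3 - 344*o^2 - 448*o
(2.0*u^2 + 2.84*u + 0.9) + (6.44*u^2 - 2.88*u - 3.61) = 8.44*u^2 - 0.04*u - 2.71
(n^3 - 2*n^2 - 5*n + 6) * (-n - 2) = -n^4 + 9*n^2 + 4*n - 12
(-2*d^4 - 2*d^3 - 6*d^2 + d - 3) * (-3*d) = 6*d^5 + 6*d^4 + 18*d^3 - 3*d^2 + 9*d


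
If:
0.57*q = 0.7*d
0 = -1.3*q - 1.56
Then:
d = -0.98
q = -1.20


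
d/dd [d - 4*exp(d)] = 1 - 4*exp(d)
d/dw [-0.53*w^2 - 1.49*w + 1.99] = -1.06*w - 1.49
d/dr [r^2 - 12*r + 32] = 2*r - 12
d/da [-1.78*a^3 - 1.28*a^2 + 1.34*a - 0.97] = -5.34*a^2 - 2.56*a + 1.34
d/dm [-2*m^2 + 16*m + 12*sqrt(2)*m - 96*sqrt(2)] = -4*m + 16 + 12*sqrt(2)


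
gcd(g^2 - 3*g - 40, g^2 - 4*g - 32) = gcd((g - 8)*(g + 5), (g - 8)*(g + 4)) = g - 8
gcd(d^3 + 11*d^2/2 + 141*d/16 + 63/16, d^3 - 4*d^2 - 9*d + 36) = d + 3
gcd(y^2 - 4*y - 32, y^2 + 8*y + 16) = y + 4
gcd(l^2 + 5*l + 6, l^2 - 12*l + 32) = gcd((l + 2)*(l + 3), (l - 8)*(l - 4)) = 1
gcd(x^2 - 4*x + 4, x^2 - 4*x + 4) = x^2 - 4*x + 4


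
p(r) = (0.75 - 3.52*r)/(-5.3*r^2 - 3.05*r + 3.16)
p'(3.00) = -0.05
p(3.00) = 0.18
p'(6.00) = -0.01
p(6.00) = 0.10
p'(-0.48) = -1.46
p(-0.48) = 0.72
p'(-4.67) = -0.05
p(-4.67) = -0.18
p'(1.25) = -0.35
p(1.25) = 0.41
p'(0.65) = -10.25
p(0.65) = 1.45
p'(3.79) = -0.03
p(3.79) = 0.15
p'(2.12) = -0.10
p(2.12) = 0.25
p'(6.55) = -0.01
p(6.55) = 0.09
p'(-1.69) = -1.62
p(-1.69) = -0.98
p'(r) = (0.75 - 3.52*r)*(10.6*r + 3.05)/(-5.3*r^2 - 3.05*r + 3.16)^2 - 3.52/(-5.3*r^2 - 3.05*r + 3.16)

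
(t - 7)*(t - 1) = t^2 - 8*t + 7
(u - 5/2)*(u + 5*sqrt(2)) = u^2 - 5*u/2 + 5*sqrt(2)*u - 25*sqrt(2)/2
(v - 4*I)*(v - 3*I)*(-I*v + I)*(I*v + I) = v^4 - 7*I*v^3 - 13*v^2 + 7*I*v + 12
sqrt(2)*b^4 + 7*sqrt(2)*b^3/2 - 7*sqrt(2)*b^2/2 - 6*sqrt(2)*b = b*(b - 3/2)*(b + 4)*(sqrt(2)*b + sqrt(2))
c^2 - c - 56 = (c - 8)*(c + 7)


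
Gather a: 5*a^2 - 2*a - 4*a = 5*a^2 - 6*a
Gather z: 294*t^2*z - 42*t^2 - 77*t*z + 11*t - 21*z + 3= -42*t^2 + 11*t + z*(294*t^2 - 77*t - 21) + 3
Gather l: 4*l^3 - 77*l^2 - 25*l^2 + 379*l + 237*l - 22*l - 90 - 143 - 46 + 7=4*l^3 - 102*l^2 + 594*l - 272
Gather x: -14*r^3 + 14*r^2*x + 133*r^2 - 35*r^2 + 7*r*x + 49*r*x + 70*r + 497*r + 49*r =-14*r^3 + 98*r^2 + 616*r + x*(14*r^2 + 56*r)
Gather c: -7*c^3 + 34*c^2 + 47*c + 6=-7*c^3 + 34*c^2 + 47*c + 6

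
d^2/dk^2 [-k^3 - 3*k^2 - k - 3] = -6*k - 6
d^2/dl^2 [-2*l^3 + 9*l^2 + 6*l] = 18 - 12*l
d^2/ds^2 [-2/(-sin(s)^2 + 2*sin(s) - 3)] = 4*(-2*sin(s)^4 + 3*sin(s)^3 + 7*sin(s)^2 - 9*sin(s) + 1)/(sin(s)^2 - 2*sin(s) + 3)^3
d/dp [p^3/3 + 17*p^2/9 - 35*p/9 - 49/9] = p^2 + 34*p/9 - 35/9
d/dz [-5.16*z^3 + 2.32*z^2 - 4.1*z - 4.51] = -15.48*z^2 + 4.64*z - 4.1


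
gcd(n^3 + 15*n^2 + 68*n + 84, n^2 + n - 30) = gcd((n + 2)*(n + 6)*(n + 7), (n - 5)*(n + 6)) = n + 6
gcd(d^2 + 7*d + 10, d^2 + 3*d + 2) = d + 2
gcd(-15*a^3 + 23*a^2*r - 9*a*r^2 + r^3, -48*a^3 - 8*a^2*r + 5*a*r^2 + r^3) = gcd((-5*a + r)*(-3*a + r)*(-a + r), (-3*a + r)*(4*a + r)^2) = -3*a + r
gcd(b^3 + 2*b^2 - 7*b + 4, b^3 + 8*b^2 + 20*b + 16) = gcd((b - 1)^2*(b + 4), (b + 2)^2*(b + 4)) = b + 4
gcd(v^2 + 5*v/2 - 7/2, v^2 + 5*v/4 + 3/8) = 1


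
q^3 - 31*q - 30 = (q - 6)*(q + 1)*(q + 5)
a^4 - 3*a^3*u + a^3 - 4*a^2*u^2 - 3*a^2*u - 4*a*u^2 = a*(a + 1)*(a - 4*u)*(a + u)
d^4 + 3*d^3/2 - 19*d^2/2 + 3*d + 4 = (d - 2)*(d - 1)*(d + 1/2)*(d + 4)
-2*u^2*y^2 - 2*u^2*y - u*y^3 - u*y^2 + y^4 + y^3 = y*(-2*u + y)*(u + y)*(y + 1)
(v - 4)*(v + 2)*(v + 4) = v^3 + 2*v^2 - 16*v - 32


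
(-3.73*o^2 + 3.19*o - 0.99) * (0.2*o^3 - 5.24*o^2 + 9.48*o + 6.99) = -0.746*o^5 + 20.1832*o^4 - 52.274*o^3 + 9.35609999999999*o^2 + 12.9129*o - 6.9201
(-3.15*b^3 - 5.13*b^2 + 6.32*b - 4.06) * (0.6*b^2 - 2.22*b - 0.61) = -1.89*b^5 + 3.915*b^4 + 17.1021*b^3 - 13.3371*b^2 + 5.158*b + 2.4766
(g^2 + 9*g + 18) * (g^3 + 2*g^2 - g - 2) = g^5 + 11*g^4 + 35*g^3 + 25*g^2 - 36*g - 36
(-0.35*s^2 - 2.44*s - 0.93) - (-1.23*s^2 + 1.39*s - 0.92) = 0.88*s^2 - 3.83*s - 0.01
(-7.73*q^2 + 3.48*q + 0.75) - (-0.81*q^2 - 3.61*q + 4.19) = -6.92*q^2 + 7.09*q - 3.44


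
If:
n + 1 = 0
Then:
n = -1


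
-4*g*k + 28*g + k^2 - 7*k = (-4*g + k)*(k - 7)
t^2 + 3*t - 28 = (t - 4)*(t + 7)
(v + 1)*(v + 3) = v^2 + 4*v + 3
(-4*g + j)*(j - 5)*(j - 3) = -4*g*j^2 + 32*g*j - 60*g + j^3 - 8*j^2 + 15*j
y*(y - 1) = y^2 - y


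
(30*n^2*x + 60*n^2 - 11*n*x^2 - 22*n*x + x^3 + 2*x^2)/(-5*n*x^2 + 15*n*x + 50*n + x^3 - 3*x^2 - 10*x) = (-6*n + x)/(x - 5)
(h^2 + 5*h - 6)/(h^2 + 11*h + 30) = (h - 1)/(h + 5)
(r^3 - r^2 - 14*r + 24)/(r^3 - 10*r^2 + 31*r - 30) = (r + 4)/(r - 5)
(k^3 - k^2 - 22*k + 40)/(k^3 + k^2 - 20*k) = (k - 2)/k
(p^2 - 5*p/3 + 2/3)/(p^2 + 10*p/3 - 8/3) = (p - 1)/(p + 4)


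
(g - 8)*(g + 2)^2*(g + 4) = g^4 - 44*g^2 - 144*g - 128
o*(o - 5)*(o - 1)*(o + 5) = o^4 - o^3 - 25*o^2 + 25*o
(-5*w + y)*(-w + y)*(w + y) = 5*w^3 - w^2*y - 5*w*y^2 + y^3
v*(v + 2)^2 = v^3 + 4*v^2 + 4*v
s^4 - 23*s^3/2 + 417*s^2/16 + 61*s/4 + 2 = (s - 8)*(s - 4)*(s + 1/4)^2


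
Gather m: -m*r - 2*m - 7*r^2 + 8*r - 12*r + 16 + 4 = m*(-r - 2) - 7*r^2 - 4*r + 20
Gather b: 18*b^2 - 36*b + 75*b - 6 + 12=18*b^2 + 39*b + 6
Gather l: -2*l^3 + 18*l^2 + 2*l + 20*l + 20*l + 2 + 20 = -2*l^3 + 18*l^2 + 42*l + 22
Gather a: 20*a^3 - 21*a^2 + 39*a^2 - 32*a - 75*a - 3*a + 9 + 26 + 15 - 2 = 20*a^3 + 18*a^2 - 110*a + 48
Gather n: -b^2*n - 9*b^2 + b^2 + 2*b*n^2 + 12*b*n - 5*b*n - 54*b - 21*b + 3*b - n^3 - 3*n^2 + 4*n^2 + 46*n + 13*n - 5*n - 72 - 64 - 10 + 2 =-8*b^2 - 72*b - n^3 + n^2*(2*b + 1) + n*(-b^2 + 7*b + 54) - 144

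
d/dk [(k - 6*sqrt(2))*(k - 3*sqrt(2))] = 2*k - 9*sqrt(2)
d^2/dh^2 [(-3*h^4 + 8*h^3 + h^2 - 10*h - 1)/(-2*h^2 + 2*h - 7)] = 2*(12*h^6 - 36*h^5 + 162*h^4 - 220*h^3 + 1272*h^2 - 1608*h + 81)/(8*h^6 - 24*h^5 + 108*h^4 - 176*h^3 + 378*h^2 - 294*h + 343)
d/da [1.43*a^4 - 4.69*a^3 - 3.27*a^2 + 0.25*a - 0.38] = 5.72*a^3 - 14.07*a^2 - 6.54*a + 0.25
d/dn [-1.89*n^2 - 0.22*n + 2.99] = -3.78*n - 0.22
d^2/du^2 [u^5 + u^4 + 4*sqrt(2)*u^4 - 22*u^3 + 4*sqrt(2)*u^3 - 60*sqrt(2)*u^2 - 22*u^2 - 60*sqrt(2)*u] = 20*u^3 + 12*u^2 + 48*sqrt(2)*u^2 - 132*u + 24*sqrt(2)*u - 120*sqrt(2) - 44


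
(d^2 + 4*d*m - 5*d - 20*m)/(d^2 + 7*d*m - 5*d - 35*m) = (d + 4*m)/(d + 7*m)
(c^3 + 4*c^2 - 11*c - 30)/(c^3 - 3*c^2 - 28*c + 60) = (c^2 - c - 6)/(c^2 - 8*c + 12)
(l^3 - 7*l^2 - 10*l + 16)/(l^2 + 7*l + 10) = (l^2 - 9*l + 8)/(l + 5)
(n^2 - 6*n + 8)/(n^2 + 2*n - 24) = (n - 2)/(n + 6)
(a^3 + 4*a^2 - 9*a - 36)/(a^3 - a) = (a^3 + 4*a^2 - 9*a - 36)/(a^3 - a)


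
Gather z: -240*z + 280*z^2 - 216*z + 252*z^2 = 532*z^2 - 456*z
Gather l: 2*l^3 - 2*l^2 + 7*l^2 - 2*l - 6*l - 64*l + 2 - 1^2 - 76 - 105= 2*l^3 + 5*l^2 - 72*l - 180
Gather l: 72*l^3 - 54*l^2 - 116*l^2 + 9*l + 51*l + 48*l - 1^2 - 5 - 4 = 72*l^3 - 170*l^2 + 108*l - 10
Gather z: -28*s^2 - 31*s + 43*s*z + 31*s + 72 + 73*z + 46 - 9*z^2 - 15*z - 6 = -28*s^2 - 9*z^2 + z*(43*s + 58) + 112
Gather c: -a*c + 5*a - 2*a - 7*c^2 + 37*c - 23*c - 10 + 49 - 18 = 3*a - 7*c^2 + c*(14 - a) + 21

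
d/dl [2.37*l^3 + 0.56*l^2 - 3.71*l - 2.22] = 7.11*l^2 + 1.12*l - 3.71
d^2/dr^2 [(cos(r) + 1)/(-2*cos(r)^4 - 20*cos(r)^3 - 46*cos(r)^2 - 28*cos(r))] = (376*(1 - cos(r)^2)^2/cos(r)^3 - 12*sin(r)^6/cos(r)^3 - 3*cos(r)^3 + 99*cos(r)^2 - 756*tan(r)^2 - 522 + 342/cos(r) - 756/cos(r)^3)/(2*(cos(r) + 2)^3*(cos(r) + 7)^3)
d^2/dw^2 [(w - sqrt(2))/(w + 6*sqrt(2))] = -14*sqrt(2)/(w + 6*sqrt(2))^3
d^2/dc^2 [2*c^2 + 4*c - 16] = 4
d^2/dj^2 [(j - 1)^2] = 2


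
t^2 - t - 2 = (t - 2)*(t + 1)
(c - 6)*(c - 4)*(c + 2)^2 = c^4 - 6*c^3 - 12*c^2 + 56*c + 96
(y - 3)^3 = y^3 - 9*y^2 + 27*y - 27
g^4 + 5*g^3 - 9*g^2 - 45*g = g*(g - 3)*(g + 3)*(g + 5)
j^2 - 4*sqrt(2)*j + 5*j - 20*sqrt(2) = (j + 5)*(j - 4*sqrt(2))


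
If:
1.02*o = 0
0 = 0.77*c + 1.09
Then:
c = -1.42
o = 0.00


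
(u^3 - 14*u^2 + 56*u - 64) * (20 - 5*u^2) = -5*u^5 + 70*u^4 - 260*u^3 + 40*u^2 + 1120*u - 1280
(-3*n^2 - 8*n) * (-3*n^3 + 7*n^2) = 9*n^5 + 3*n^4 - 56*n^3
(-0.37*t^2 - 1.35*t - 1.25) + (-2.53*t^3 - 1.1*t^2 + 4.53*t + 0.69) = -2.53*t^3 - 1.47*t^2 + 3.18*t - 0.56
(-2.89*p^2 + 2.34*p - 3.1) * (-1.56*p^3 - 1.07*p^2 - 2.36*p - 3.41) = 4.5084*p^5 - 0.5581*p^4 + 9.1526*p^3 + 7.6495*p^2 - 0.6634*p + 10.571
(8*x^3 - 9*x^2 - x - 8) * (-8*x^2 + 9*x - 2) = -64*x^5 + 144*x^4 - 89*x^3 + 73*x^2 - 70*x + 16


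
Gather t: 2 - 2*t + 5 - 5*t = 7 - 7*t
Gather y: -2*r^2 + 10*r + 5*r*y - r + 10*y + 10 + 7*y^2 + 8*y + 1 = -2*r^2 + 9*r + 7*y^2 + y*(5*r + 18) + 11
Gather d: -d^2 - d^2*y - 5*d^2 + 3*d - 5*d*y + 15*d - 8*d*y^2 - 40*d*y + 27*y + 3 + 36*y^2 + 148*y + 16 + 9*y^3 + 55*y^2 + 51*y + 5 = d^2*(-y - 6) + d*(-8*y^2 - 45*y + 18) + 9*y^3 + 91*y^2 + 226*y + 24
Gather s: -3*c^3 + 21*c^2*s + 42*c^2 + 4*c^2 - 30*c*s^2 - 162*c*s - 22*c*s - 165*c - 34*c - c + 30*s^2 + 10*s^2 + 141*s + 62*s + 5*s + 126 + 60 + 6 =-3*c^3 + 46*c^2 - 200*c + s^2*(40 - 30*c) + s*(21*c^2 - 184*c + 208) + 192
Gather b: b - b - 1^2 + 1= 0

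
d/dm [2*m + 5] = 2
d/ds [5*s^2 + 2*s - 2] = 10*s + 2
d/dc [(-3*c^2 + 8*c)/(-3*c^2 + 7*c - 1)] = (3*c^2 + 6*c - 8)/(9*c^4 - 42*c^3 + 55*c^2 - 14*c + 1)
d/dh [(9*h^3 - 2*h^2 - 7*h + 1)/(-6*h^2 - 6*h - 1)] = (-54*h^4 - 108*h^3 - 57*h^2 + 16*h + 13)/(36*h^4 + 72*h^3 + 48*h^2 + 12*h + 1)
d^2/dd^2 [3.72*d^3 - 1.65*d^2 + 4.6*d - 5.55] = 22.32*d - 3.3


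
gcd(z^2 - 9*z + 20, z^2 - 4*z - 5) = z - 5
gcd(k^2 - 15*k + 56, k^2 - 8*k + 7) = k - 7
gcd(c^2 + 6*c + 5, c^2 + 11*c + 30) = c + 5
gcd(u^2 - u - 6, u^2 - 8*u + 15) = u - 3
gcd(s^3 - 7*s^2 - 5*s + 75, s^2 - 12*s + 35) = s - 5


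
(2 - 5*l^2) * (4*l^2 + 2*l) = -20*l^4 - 10*l^3 + 8*l^2 + 4*l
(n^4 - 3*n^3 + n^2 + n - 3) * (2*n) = 2*n^5 - 6*n^4 + 2*n^3 + 2*n^2 - 6*n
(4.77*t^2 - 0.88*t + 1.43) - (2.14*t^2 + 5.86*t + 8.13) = 2.63*t^2 - 6.74*t - 6.7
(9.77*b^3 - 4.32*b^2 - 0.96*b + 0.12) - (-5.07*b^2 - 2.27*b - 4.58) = 9.77*b^3 + 0.75*b^2 + 1.31*b + 4.7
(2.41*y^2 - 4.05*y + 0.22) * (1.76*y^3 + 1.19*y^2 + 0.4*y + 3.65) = 4.2416*y^5 - 4.2601*y^4 - 3.4683*y^3 + 7.4383*y^2 - 14.6945*y + 0.803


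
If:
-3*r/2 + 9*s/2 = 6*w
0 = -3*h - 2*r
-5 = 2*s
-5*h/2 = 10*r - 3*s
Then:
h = 3/5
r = -9/10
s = -5/2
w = -33/20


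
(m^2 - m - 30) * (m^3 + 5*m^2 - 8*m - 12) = m^5 + 4*m^4 - 43*m^3 - 154*m^2 + 252*m + 360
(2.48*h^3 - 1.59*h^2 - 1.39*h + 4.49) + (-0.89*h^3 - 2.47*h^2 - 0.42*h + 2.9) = 1.59*h^3 - 4.06*h^2 - 1.81*h + 7.39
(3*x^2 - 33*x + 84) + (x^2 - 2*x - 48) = 4*x^2 - 35*x + 36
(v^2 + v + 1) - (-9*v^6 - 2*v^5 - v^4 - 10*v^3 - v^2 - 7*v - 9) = 9*v^6 + 2*v^5 + v^4 + 10*v^3 + 2*v^2 + 8*v + 10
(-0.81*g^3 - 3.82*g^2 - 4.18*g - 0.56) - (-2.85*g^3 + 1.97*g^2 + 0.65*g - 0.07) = 2.04*g^3 - 5.79*g^2 - 4.83*g - 0.49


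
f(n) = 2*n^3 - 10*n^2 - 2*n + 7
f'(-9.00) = 664.00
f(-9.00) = -2243.00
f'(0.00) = -2.00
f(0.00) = 7.00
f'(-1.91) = 58.09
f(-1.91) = -39.60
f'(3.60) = 3.76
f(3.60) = -36.49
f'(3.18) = -4.93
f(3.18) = -36.17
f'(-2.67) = 94.17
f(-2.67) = -97.02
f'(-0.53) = 10.29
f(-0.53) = 4.95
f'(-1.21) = 30.98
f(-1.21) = -8.76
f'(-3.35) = 132.34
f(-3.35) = -173.72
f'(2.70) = -12.26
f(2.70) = -31.93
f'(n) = 6*n^2 - 20*n - 2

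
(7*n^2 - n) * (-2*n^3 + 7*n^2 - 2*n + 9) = -14*n^5 + 51*n^4 - 21*n^3 + 65*n^2 - 9*n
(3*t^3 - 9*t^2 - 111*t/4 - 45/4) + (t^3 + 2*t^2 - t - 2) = 4*t^3 - 7*t^2 - 115*t/4 - 53/4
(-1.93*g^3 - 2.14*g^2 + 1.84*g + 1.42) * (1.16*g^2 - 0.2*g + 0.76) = -2.2388*g^5 - 2.0964*g^4 + 1.0956*g^3 - 0.3472*g^2 + 1.1144*g + 1.0792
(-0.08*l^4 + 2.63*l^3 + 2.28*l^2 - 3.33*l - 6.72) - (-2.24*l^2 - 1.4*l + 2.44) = -0.08*l^4 + 2.63*l^3 + 4.52*l^2 - 1.93*l - 9.16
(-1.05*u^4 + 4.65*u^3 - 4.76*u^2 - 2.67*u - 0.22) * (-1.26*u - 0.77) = 1.323*u^5 - 5.0505*u^4 + 2.4171*u^3 + 7.0294*u^2 + 2.3331*u + 0.1694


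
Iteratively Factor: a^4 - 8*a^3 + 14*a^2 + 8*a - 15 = (a + 1)*(a^3 - 9*a^2 + 23*a - 15) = (a - 1)*(a + 1)*(a^2 - 8*a + 15) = (a - 5)*(a - 1)*(a + 1)*(a - 3)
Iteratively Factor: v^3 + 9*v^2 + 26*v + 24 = (v + 4)*(v^2 + 5*v + 6) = (v + 2)*(v + 4)*(v + 3)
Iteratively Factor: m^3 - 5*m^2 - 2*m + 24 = (m - 3)*(m^2 - 2*m - 8) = (m - 4)*(m - 3)*(m + 2)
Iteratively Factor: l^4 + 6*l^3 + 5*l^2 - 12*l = (l + 3)*(l^3 + 3*l^2 - 4*l) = (l + 3)*(l + 4)*(l^2 - l) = (l - 1)*(l + 3)*(l + 4)*(l)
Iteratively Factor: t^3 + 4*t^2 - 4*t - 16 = (t + 2)*(t^2 + 2*t - 8) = (t + 2)*(t + 4)*(t - 2)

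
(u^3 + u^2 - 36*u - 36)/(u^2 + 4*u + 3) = (u^2 - 36)/(u + 3)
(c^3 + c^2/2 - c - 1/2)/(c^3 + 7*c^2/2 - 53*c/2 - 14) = (c^2 - 1)/(c^2 + 3*c - 28)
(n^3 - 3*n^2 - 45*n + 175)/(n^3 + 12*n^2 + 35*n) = (n^2 - 10*n + 25)/(n*(n + 5))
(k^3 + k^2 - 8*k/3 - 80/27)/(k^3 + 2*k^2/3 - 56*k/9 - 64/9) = (9*k^2 - 3*k - 20)/(3*(3*k^2 - 2*k - 16))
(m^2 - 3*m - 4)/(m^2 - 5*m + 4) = (m + 1)/(m - 1)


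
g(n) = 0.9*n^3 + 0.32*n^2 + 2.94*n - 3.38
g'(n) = 2.7*n^2 + 0.64*n + 2.94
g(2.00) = 10.98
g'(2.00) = 15.02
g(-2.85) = -29.99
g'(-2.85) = 23.05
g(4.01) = 71.59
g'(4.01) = 48.92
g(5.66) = 186.70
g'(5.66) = 93.06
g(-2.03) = -15.56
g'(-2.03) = 12.77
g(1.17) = 1.94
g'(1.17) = 7.38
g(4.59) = 103.89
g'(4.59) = 62.76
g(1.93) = 9.96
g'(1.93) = 14.23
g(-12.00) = -1547.78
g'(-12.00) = 384.06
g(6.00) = 220.18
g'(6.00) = 103.98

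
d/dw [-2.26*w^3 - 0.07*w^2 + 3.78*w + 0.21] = -6.78*w^2 - 0.14*w + 3.78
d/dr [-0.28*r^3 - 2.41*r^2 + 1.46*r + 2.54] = -0.84*r^2 - 4.82*r + 1.46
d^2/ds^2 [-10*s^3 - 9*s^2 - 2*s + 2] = -60*s - 18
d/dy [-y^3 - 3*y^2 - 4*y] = -3*y^2 - 6*y - 4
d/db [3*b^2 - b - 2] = 6*b - 1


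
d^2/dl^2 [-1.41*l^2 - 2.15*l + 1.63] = -2.82000000000000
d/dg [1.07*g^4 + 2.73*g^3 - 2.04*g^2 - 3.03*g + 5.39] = 4.28*g^3 + 8.19*g^2 - 4.08*g - 3.03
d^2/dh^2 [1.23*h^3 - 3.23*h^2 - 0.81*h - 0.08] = 7.38*h - 6.46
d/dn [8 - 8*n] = -8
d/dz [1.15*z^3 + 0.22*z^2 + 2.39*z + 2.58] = 3.45*z^2 + 0.44*z + 2.39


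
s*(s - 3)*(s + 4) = s^3 + s^2 - 12*s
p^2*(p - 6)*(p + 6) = p^4 - 36*p^2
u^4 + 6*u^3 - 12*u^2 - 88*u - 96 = (u - 4)*(u + 2)^2*(u + 6)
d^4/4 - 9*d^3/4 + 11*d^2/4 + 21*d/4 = d*(d/4 + 1/4)*(d - 7)*(d - 3)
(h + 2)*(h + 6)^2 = h^3 + 14*h^2 + 60*h + 72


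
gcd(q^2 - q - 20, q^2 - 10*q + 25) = q - 5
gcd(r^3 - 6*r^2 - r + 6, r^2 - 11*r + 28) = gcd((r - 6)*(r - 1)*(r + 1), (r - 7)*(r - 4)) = 1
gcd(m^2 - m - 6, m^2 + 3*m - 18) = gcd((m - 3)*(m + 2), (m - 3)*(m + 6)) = m - 3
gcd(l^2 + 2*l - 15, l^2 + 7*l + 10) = l + 5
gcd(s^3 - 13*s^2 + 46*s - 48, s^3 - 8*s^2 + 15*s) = s - 3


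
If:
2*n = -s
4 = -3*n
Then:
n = -4/3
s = 8/3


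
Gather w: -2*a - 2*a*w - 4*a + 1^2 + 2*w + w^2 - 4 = -6*a + w^2 + w*(2 - 2*a) - 3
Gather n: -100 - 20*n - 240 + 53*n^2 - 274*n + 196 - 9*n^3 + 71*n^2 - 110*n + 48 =-9*n^3 + 124*n^2 - 404*n - 96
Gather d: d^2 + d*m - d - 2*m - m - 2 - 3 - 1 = d^2 + d*(m - 1) - 3*m - 6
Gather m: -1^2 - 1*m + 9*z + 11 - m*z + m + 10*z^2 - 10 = -m*z + 10*z^2 + 9*z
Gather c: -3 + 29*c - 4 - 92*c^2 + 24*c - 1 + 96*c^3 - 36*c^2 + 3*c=96*c^3 - 128*c^2 + 56*c - 8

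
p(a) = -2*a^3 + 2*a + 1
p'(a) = 2 - 6*a^2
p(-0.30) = 0.45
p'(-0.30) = 1.46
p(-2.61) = 31.34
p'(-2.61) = -38.87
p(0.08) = 1.16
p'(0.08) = 1.96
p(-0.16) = 0.69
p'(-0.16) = 1.85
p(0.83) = 1.52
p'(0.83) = -2.13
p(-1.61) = 6.13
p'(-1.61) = -13.55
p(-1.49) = 4.64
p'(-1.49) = -11.32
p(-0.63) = 0.24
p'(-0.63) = -0.38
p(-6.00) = 421.00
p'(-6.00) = -214.00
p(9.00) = -1439.00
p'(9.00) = -484.00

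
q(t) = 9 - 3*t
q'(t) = -3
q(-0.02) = 9.06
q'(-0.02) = -3.00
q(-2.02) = 15.06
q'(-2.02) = -3.00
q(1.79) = 3.63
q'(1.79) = -3.00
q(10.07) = -21.21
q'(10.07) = -3.00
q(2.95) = 0.15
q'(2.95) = -3.00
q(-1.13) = 12.39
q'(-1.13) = -3.00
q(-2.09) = 15.27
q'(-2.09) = -3.00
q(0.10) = 8.70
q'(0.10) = -3.00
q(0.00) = 9.00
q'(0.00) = -3.00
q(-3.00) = 18.00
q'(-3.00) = -3.00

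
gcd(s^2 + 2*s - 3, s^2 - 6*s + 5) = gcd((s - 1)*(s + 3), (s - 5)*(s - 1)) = s - 1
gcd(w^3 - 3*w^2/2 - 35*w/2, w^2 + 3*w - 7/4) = w + 7/2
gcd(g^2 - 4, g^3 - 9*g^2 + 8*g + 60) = g + 2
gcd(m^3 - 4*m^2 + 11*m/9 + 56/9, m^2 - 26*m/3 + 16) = m - 8/3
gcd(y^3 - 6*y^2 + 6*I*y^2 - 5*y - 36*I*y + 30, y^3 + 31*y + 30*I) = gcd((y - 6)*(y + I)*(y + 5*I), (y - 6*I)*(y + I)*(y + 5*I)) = y^2 + 6*I*y - 5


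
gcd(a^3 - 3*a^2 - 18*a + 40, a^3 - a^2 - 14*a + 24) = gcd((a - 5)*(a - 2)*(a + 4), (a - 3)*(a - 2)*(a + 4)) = a^2 + 2*a - 8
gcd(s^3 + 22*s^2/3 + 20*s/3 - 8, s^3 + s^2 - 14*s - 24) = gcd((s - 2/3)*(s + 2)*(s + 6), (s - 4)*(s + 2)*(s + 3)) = s + 2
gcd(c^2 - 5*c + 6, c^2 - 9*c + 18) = c - 3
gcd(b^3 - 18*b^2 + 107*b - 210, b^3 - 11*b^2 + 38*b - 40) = b - 5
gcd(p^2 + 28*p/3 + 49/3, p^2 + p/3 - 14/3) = p + 7/3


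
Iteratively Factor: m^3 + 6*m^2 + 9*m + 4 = (m + 1)*(m^2 + 5*m + 4) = (m + 1)^2*(m + 4)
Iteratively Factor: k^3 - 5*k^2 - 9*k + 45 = (k - 3)*(k^2 - 2*k - 15) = (k - 5)*(k - 3)*(k + 3)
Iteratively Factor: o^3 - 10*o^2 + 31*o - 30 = (o - 2)*(o^2 - 8*o + 15) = (o - 5)*(o - 2)*(o - 3)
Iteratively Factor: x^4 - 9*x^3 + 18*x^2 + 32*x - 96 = (x - 4)*(x^3 - 5*x^2 - 2*x + 24) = (x - 4)^2*(x^2 - x - 6) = (x - 4)^2*(x - 3)*(x + 2)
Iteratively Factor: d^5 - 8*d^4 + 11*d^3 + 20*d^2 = (d - 4)*(d^4 - 4*d^3 - 5*d^2) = (d - 5)*(d - 4)*(d^3 + d^2) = (d - 5)*(d - 4)*(d + 1)*(d^2) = d*(d - 5)*(d - 4)*(d + 1)*(d)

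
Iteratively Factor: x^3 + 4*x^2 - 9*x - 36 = (x + 4)*(x^2 - 9) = (x - 3)*(x + 4)*(x + 3)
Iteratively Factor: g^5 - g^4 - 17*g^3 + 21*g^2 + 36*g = (g + 1)*(g^4 - 2*g^3 - 15*g^2 + 36*g) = (g - 3)*(g + 1)*(g^3 + g^2 - 12*g) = g*(g - 3)*(g + 1)*(g^2 + g - 12) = g*(g - 3)*(g + 1)*(g + 4)*(g - 3)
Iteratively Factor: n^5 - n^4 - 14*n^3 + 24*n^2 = (n - 2)*(n^4 + n^3 - 12*n^2) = n*(n - 2)*(n^3 + n^2 - 12*n) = n*(n - 2)*(n + 4)*(n^2 - 3*n) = n^2*(n - 2)*(n + 4)*(n - 3)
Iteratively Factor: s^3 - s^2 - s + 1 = (s - 1)*(s^2 - 1) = (s - 1)*(s + 1)*(s - 1)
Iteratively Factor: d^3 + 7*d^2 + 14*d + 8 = (d + 1)*(d^2 + 6*d + 8) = (d + 1)*(d + 4)*(d + 2)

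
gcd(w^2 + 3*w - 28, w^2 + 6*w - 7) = w + 7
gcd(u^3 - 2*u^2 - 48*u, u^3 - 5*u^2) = u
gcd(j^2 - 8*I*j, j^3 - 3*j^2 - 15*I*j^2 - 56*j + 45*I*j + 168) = j - 8*I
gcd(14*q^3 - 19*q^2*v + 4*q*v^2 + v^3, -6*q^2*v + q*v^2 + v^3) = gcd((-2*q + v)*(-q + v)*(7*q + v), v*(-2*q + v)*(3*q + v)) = 2*q - v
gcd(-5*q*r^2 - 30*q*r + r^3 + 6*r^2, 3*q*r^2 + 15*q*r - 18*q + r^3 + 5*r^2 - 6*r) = r + 6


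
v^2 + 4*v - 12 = (v - 2)*(v + 6)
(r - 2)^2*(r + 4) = r^3 - 12*r + 16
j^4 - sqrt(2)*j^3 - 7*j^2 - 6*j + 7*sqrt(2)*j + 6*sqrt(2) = (j - 3)*(j + 1)*(j + 2)*(j - sqrt(2))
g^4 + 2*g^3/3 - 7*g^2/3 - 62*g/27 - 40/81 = (g - 5/3)*(g + 1/3)*(g + 2/3)*(g + 4/3)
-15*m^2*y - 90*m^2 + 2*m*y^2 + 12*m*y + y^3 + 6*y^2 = (-3*m + y)*(5*m + y)*(y + 6)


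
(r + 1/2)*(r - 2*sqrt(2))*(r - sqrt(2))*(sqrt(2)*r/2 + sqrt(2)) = sqrt(2)*r^4/2 - 3*r^3 + 5*sqrt(2)*r^3/4 - 15*r^2/2 + 5*sqrt(2)*r^2/2 - 3*r + 5*sqrt(2)*r + 2*sqrt(2)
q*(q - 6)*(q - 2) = q^3 - 8*q^2 + 12*q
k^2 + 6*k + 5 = (k + 1)*(k + 5)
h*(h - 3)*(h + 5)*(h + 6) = h^4 + 8*h^3 - 3*h^2 - 90*h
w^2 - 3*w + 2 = (w - 2)*(w - 1)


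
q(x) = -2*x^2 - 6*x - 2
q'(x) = -4*x - 6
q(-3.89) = -8.92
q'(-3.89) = 9.56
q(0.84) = -8.45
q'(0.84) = -9.36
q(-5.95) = -37.10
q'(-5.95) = 17.80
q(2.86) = -35.52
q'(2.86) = -17.44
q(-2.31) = 1.19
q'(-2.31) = 3.24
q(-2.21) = 1.49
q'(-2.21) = 2.84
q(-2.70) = -0.38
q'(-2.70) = 4.80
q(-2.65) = -0.15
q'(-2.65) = 4.60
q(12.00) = -362.00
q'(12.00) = -54.00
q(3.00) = -38.00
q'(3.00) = -18.00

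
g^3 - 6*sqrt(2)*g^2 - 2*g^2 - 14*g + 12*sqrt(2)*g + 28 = (g - 2)*(g - 7*sqrt(2))*(g + sqrt(2))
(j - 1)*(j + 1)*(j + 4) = j^3 + 4*j^2 - j - 4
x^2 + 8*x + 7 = (x + 1)*(x + 7)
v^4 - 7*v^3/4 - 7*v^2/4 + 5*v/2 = v*(v - 2)*(v - 1)*(v + 5/4)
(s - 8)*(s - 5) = s^2 - 13*s + 40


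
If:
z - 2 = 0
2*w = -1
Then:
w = -1/2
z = 2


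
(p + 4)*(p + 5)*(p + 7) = p^3 + 16*p^2 + 83*p + 140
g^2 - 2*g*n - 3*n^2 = (g - 3*n)*(g + n)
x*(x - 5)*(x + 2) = x^3 - 3*x^2 - 10*x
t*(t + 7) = t^2 + 7*t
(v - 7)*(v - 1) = v^2 - 8*v + 7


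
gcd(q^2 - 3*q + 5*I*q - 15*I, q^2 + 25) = q + 5*I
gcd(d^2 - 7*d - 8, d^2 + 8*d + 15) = 1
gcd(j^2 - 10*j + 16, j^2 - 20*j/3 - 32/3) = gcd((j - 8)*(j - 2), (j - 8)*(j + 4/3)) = j - 8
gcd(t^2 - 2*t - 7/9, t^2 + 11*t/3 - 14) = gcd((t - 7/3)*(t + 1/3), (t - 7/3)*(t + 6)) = t - 7/3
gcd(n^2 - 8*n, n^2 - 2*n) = n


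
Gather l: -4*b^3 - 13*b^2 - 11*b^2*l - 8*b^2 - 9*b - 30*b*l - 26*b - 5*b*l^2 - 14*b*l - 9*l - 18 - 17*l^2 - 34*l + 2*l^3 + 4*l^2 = -4*b^3 - 21*b^2 - 35*b + 2*l^3 + l^2*(-5*b - 13) + l*(-11*b^2 - 44*b - 43) - 18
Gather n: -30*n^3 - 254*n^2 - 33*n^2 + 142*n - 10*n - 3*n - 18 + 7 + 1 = -30*n^3 - 287*n^2 + 129*n - 10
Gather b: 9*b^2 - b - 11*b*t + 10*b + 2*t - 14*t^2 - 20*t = 9*b^2 + b*(9 - 11*t) - 14*t^2 - 18*t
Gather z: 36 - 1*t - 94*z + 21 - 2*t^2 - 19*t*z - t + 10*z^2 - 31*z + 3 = -2*t^2 - 2*t + 10*z^2 + z*(-19*t - 125) + 60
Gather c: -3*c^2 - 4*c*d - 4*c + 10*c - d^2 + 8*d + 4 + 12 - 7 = -3*c^2 + c*(6 - 4*d) - d^2 + 8*d + 9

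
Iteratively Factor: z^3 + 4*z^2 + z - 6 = (z + 3)*(z^2 + z - 2) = (z + 2)*(z + 3)*(z - 1)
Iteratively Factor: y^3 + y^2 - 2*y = (y)*(y^2 + y - 2) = y*(y - 1)*(y + 2)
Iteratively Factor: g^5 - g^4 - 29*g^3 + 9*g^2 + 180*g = (g + 4)*(g^4 - 5*g^3 - 9*g^2 + 45*g) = (g - 3)*(g + 4)*(g^3 - 2*g^2 - 15*g) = (g - 5)*(g - 3)*(g + 4)*(g^2 + 3*g) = (g - 5)*(g - 3)*(g + 3)*(g + 4)*(g)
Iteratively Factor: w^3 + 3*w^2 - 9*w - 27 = (w + 3)*(w^2 - 9) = (w + 3)^2*(w - 3)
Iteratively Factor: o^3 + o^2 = (o)*(o^2 + o) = o*(o + 1)*(o)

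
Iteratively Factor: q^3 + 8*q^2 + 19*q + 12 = (q + 3)*(q^2 + 5*q + 4) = (q + 1)*(q + 3)*(q + 4)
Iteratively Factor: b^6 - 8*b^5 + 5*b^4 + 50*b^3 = (b)*(b^5 - 8*b^4 + 5*b^3 + 50*b^2) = b^2*(b^4 - 8*b^3 + 5*b^2 + 50*b) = b^2*(b - 5)*(b^3 - 3*b^2 - 10*b) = b^2*(b - 5)^2*(b^2 + 2*b) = b^3*(b - 5)^2*(b + 2)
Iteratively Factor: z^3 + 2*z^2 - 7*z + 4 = (z - 1)*(z^2 + 3*z - 4) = (z - 1)*(z + 4)*(z - 1)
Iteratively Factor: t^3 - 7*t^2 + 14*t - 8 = (t - 1)*(t^2 - 6*t + 8) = (t - 4)*(t - 1)*(t - 2)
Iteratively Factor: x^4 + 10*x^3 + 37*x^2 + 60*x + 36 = (x + 2)*(x^3 + 8*x^2 + 21*x + 18) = (x + 2)*(x + 3)*(x^2 + 5*x + 6) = (x + 2)*(x + 3)^2*(x + 2)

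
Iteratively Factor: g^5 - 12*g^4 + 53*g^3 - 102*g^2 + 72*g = (g)*(g^4 - 12*g^3 + 53*g^2 - 102*g + 72) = g*(g - 2)*(g^3 - 10*g^2 + 33*g - 36) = g*(g - 3)*(g - 2)*(g^2 - 7*g + 12) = g*(g - 3)^2*(g - 2)*(g - 4)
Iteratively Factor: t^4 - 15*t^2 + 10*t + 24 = (t + 4)*(t^3 - 4*t^2 + t + 6) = (t + 1)*(t + 4)*(t^2 - 5*t + 6) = (t - 2)*(t + 1)*(t + 4)*(t - 3)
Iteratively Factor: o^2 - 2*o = (o)*(o - 2)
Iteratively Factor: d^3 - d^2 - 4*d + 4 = (d - 1)*(d^2 - 4) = (d - 2)*(d - 1)*(d + 2)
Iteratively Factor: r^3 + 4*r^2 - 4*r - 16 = (r + 4)*(r^2 - 4) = (r - 2)*(r + 4)*(r + 2)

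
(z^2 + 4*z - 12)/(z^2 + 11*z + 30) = (z - 2)/(z + 5)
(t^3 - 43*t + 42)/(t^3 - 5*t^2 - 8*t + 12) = (t + 7)/(t + 2)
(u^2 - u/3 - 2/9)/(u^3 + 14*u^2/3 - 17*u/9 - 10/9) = 1/(u + 5)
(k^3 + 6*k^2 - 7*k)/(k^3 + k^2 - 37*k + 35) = k/(k - 5)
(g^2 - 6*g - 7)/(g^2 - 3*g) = (g^2 - 6*g - 7)/(g*(g - 3))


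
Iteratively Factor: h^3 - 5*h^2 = (h)*(h^2 - 5*h) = h*(h - 5)*(h)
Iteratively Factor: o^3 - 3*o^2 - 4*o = (o)*(o^2 - 3*o - 4) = o*(o - 4)*(o + 1)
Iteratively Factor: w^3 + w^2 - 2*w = (w)*(w^2 + w - 2) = w*(w - 1)*(w + 2)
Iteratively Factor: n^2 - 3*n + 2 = (n - 2)*(n - 1)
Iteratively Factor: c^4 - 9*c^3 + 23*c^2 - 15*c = (c - 1)*(c^3 - 8*c^2 + 15*c) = (c - 5)*(c - 1)*(c^2 - 3*c) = c*(c - 5)*(c - 1)*(c - 3)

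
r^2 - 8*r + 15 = (r - 5)*(r - 3)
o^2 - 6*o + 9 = (o - 3)^2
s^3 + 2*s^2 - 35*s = s*(s - 5)*(s + 7)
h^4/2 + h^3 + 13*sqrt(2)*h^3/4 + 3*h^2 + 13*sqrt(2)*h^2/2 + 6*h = h*(h/2 + 1)*(h + sqrt(2)/2)*(h + 6*sqrt(2))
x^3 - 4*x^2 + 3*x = x*(x - 3)*(x - 1)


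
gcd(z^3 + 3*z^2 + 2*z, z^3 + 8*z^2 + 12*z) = z^2 + 2*z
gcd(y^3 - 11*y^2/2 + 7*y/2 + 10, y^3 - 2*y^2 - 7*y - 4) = y^2 - 3*y - 4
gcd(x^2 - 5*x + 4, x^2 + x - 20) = x - 4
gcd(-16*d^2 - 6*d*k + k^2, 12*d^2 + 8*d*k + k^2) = 2*d + k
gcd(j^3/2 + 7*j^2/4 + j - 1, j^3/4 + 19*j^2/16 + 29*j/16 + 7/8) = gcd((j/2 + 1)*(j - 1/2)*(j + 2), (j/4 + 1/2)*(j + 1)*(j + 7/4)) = j + 2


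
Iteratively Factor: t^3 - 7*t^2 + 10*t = (t - 5)*(t^2 - 2*t) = t*(t - 5)*(t - 2)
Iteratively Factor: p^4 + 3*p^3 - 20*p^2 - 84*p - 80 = (p - 5)*(p^3 + 8*p^2 + 20*p + 16) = (p - 5)*(p + 2)*(p^2 + 6*p + 8) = (p - 5)*(p + 2)*(p + 4)*(p + 2)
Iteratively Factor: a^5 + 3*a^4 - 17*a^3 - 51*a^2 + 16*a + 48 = (a + 4)*(a^4 - a^3 - 13*a^2 + a + 12) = (a + 1)*(a + 4)*(a^3 - 2*a^2 - 11*a + 12) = (a + 1)*(a + 3)*(a + 4)*(a^2 - 5*a + 4) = (a - 4)*(a + 1)*(a + 3)*(a + 4)*(a - 1)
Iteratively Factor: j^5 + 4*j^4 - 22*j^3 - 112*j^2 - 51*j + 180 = (j + 4)*(j^4 - 22*j^2 - 24*j + 45) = (j + 3)*(j + 4)*(j^3 - 3*j^2 - 13*j + 15) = (j - 5)*(j + 3)*(j + 4)*(j^2 + 2*j - 3) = (j - 5)*(j + 3)^2*(j + 4)*(j - 1)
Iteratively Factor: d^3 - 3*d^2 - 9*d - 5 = (d - 5)*(d^2 + 2*d + 1) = (d - 5)*(d + 1)*(d + 1)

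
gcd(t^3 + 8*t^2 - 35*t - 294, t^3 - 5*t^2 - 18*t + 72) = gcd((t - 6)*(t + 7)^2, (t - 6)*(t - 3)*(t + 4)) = t - 6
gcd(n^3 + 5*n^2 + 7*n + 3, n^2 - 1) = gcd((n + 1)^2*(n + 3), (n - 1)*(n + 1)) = n + 1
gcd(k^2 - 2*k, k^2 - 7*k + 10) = k - 2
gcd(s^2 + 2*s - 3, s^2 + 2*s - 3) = s^2 + 2*s - 3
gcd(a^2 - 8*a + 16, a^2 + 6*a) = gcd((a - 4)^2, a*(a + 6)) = 1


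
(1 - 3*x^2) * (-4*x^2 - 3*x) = 12*x^4 + 9*x^3 - 4*x^2 - 3*x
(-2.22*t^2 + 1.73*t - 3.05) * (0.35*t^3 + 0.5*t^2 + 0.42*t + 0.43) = -0.777*t^5 - 0.5045*t^4 - 1.1349*t^3 - 1.753*t^2 - 0.5371*t - 1.3115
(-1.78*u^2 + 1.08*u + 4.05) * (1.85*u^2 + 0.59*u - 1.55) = -3.293*u^4 + 0.9478*u^3 + 10.8887*u^2 + 0.7155*u - 6.2775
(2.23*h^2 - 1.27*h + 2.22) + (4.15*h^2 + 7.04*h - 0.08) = 6.38*h^2 + 5.77*h + 2.14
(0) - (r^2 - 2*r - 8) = -r^2 + 2*r + 8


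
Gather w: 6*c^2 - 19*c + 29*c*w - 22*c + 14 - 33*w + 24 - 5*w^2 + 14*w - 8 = 6*c^2 - 41*c - 5*w^2 + w*(29*c - 19) + 30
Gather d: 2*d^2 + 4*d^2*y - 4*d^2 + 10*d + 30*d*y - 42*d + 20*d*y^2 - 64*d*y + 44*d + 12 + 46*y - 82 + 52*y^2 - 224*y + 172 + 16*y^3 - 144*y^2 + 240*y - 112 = d^2*(4*y - 2) + d*(20*y^2 - 34*y + 12) + 16*y^3 - 92*y^2 + 62*y - 10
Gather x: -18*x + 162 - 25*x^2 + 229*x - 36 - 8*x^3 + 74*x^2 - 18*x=-8*x^3 + 49*x^2 + 193*x + 126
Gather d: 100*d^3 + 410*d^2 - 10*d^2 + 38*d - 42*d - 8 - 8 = 100*d^3 + 400*d^2 - 4*d - 16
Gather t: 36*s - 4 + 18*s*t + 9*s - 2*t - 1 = 45*s + t*(18*s - 2) - 5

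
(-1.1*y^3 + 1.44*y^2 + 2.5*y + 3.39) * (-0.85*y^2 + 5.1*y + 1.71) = 0.935*y^5 - 6.834*y^4 + 3.338*y^3 + 12.3309*y^2 + 21.564*y + 5.7969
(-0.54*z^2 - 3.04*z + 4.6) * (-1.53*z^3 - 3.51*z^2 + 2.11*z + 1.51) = 0.8262*z^5 + 6.5466*z^4 + 2.493*z^3 - 23.3758*z^2 + 5.1156*z + 6.946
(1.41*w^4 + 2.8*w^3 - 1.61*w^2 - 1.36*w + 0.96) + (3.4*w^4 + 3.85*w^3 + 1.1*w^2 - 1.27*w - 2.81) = 4.81*w^4 + 6.65*w^3 - 0.51*w^2 - 2.63*w - 1.85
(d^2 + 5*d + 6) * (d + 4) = d^3 + 9*d^2 + 26*d + 24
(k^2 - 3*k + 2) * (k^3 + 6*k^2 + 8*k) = k^5 + 3*k^4 - 8*k^3 - 12*k^2 + 16*k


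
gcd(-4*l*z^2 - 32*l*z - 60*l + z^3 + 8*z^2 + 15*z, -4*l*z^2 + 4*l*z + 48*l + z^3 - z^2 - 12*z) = -4*l*z - 12*l + z^2 + 3*z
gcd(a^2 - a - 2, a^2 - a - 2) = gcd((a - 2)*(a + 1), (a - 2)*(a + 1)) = a^2 - a - 2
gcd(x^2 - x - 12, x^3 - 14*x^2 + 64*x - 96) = x - 4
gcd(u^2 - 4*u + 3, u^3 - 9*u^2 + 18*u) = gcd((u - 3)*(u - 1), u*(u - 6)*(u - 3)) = u - 3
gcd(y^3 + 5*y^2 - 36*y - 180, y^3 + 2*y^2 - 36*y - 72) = y^2 - 36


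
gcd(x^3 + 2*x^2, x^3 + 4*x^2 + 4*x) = x^2 + 2*x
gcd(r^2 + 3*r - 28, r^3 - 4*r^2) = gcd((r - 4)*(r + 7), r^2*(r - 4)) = r - 4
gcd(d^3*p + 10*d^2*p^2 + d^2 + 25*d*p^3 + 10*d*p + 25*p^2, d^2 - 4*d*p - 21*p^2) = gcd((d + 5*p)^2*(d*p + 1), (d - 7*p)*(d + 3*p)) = 1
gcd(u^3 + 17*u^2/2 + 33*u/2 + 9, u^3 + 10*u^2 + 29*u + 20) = u + 1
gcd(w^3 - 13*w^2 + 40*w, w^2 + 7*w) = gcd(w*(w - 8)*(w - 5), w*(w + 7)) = w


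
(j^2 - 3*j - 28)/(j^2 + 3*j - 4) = (j - 7)/(j - 1)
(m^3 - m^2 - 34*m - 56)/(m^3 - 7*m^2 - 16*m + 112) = (m + 2)/(m - 4)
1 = 1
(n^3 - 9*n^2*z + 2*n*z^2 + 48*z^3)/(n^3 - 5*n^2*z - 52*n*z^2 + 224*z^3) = (-n^2 + n*z + 6*z^2)/(-n^2 - 3*n*z + 28*z^2)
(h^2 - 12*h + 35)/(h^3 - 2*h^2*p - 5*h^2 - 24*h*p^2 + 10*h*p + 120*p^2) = (7 - h)/(-h^2 + 2*h*p + 24*p^2)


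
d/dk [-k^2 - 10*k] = -2*k - 10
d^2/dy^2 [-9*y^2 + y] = -18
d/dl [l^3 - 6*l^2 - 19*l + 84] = 3*l^2 - 12*l - 19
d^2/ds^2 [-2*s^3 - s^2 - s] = -12*s - 2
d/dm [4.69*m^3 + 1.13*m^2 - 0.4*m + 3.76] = 14.07*m^2 + 2.26*m - 0.4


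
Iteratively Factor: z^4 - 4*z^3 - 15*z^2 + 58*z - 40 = (z - 2)*(z^3 - 2*z^2 - 19*z + 20) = (z - 5)*(z - 2)*(z^2 + 3*z - 4) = (z - 5)*(z - 2)*(z - 1)*(z + 4)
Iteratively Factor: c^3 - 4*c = (c - 2)*(c^2 + 2*c) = c*(c - 2)*(c + 2)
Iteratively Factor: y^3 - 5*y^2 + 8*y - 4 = (y - 1)*(y^2 - 4*y + 4) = (y - 2)*(y - 1)*(y - 2)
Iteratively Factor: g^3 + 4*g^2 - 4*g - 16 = (g - 2)*(g^2 + 6*g + 8) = (g - 2)*(g + 2)*(g + 4)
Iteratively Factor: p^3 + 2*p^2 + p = (p + 1)*(p^2 + p) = p*(p + 1)*(p + 1)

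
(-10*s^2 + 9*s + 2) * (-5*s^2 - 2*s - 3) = 50*s^4 - 25*s^3 + 2*s^2 - 31*s - 6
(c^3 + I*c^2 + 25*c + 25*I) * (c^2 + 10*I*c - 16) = c^5 + 11*I*c^4 - c^3 + 259*I*c^2 - 650*c - 400*I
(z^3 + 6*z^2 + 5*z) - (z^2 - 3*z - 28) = z^3 + 5*z^2 + 8*z + 28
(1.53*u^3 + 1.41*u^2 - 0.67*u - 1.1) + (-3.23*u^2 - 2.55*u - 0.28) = 1.53*u^3 - 1.82*u^2 - 3.22*u - 1.38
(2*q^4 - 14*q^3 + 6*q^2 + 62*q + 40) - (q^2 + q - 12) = 2*q^4 - 14*q^3 + 5*q^2 + 61*q + 52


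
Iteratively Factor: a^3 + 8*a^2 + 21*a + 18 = (a + 3)*(a^2 + 5*a + 6) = (a + 3)^2*(a + 2)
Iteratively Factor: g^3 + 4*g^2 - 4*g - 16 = (g + 4)*(g^2 - 4) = (g - 2)*(g + 4)*(g + 2)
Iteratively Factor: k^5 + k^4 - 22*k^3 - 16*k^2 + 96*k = (k)*(k^4 + k^3 - 22*k^2 - 16*k + 96) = k*(k - 4)*(k^3 + 5*k^2 - 2*k - 24) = k*(k - 4)*(k + 3)*(k^2 + 2*k - 8) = k*(k - 4)*(k + 3)*(k + 4)*(k - 2)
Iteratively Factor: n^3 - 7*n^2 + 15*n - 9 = (n - 3)*(n^2 - 4*n + 3) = (n - 3)^2*(n - 1)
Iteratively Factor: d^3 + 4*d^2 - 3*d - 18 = (d - 2)*(d^2 + 6*d + 9) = (d - 2)*(d + 3)*(d + 3)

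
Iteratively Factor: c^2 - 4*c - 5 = (c + 1)*(c - 5)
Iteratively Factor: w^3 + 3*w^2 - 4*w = (w)*(w^2 + 3*w - 4) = w*(w + 4)*(w - 1)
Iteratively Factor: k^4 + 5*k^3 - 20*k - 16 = (k + 1)*(k^3 + 4*k^2 - 4*k - 16) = (k + 1)*(k + 4)*(k^2 - 4) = (k - 2)*(k + 1)*(k + 4)*(k + 2)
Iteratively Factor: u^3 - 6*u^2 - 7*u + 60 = (u - 4)*(u^2 - 2*u - 15) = (u - 4)*(u + 3)*(u - 5)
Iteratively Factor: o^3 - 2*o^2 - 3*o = (o + 1)*(o^2 - 3*o) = o*(o + 1)*(o - 3)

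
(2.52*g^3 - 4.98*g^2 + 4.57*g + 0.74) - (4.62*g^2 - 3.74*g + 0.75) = 2.52*g^3 - 9.6*g^2 + 8.31*g - 0.01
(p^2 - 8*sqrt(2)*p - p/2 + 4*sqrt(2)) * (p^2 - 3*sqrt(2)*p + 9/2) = p^4 - 11*sqrt(2)*p^3 - p^3/2 + 11*sqrt(2)*p^2/2 + 105*p^2/2 - 36*sqrt(2)*p - 105*p/4 + 18*sqrt(2)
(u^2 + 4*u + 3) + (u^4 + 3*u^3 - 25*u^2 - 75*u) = u^4 + 3*u^3 - 24*u^2 - 71*u + 3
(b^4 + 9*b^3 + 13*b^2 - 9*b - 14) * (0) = 0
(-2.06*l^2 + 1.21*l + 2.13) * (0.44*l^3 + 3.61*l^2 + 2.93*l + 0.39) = -0.9064*l^5 - 6.9042*l^4 - 0.7305*l^3 + 10.4312*l^2 + 6.7128*l + 0.8307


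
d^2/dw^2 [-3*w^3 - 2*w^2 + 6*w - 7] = -18*w - 4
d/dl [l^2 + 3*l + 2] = 2*l + 3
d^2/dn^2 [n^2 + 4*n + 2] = 2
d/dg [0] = 0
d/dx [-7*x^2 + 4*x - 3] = 4 - 14*x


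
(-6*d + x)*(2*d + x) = -12*d^2 - 4*d*x + x^2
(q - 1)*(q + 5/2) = q^2 + 3*q/2 - 5/2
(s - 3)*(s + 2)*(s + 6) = s^3 + 5*s^2 - 12*s - 36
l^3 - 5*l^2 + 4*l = l*(l - 4)*(l - 1)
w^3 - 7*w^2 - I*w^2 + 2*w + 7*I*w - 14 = (w - 7)*(w - 2*I)*(w + I)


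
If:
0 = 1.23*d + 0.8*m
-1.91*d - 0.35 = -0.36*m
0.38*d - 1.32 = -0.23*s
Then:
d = -0.14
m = 0.22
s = 5.97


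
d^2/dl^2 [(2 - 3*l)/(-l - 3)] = -22/(l + 3)^3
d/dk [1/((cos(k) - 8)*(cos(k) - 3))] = (2*cos(k) - 11)*sin(k)/((cos(k) - 8)^2*(cos(k) - 3)^2)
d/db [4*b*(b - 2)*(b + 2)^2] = 16*b^3 + 24*b^2 - 32*b - 32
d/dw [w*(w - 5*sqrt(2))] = 2*w - 5*sqrt(2)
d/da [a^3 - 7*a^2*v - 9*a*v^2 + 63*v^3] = 3*a^2 - 14*a*v - 9*v^2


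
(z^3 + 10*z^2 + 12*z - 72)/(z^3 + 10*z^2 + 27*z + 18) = (z^2 + 4*z - 12)/(z^2 + 4*z + 3)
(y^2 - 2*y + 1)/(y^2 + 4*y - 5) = (y - 1)/(y + 5)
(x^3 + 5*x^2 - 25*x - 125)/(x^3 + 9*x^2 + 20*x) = (x^2 - 25)/(x*(x + 4))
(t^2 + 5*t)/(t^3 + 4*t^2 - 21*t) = (t + 5)/(t^2 + 4*t - 21)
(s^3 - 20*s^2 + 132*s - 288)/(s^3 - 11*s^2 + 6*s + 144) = (s - 6)/(s + 3)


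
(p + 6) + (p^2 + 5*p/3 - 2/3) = p^2 + 8*p/3 + 16/3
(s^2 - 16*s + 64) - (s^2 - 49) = 113 - 16*s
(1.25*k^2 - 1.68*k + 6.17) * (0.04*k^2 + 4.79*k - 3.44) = 0.05*k^4 + 5.9203*k^3 - 12.1004*k^2 + 35.3335*k - 21.2248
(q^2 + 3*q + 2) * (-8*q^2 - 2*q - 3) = -8*q^4 - 26*q^3 - 25*q^2 - 13*q - 6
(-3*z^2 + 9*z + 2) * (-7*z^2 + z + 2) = 21*z^4 - 66*z^3 - 11*z^2 + 20*z + 4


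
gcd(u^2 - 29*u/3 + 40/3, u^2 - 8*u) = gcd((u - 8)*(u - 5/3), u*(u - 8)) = u - 8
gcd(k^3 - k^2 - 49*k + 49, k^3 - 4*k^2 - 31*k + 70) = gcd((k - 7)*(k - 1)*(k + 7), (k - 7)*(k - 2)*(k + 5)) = k - 7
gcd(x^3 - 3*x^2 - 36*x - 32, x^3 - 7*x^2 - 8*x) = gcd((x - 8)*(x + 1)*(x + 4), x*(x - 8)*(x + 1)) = x^2 - 7*x - 8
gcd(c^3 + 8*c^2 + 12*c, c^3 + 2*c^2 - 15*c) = c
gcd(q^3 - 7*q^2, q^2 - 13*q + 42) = q - 7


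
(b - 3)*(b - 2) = b^2 - 5*b + 6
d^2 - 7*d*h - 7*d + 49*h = (d - 7)*(d - 7*h)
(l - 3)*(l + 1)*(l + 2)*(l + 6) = l^4 + 6*l^3 - 7*l^2 - 48*l - 36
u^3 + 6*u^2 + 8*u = u*(u + 2)*(u + 4)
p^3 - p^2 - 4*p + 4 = (p - 2)*(p - 1)*(p + 2)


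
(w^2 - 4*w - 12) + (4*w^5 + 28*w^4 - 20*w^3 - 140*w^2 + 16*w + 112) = 4*w^5 + 28*w^4 - 20*w^3 - 139*w^2 + 12*w + 100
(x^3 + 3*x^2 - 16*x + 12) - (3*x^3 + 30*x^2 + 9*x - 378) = -2*x^3 - 27*x^2 - 25*x + 390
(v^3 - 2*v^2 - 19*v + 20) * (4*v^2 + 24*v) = 4*v^5 + 16*v^4 - 124*v^3 - 376*v^2 + 480*v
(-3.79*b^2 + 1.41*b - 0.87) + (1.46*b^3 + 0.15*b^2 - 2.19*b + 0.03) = 1.46*b^3 - 3.64*b^2 - 0.78*b - 0.84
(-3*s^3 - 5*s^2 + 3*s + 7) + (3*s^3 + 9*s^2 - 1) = 4*s^2 + 3*s + 6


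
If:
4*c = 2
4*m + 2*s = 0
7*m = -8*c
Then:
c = 1/2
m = -4/7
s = 8/7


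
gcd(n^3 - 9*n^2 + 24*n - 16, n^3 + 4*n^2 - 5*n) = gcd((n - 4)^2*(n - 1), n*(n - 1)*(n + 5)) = n - 1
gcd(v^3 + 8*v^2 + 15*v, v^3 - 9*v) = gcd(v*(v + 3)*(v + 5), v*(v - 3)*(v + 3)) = v^2 + 3*v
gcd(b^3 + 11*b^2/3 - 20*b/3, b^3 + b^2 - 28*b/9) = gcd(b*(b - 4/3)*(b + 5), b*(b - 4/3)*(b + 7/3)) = b^2 - 4*b/3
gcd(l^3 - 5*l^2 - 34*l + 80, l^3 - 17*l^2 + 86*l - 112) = l^2 - 10*l + 16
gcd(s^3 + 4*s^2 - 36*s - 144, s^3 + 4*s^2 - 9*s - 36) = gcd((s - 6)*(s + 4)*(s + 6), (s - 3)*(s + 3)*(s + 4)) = s + 4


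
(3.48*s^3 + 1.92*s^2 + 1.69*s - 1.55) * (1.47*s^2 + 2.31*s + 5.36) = 5.1156*s^5 + 10.8612*s^4 + 25.5723*s^3 + 11.9166*s^2 + 5.4779*s - 8.308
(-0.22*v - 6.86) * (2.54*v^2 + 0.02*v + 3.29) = -0.5588*v^3 - 17.4288*v^2 - 0.861*v - 22.5694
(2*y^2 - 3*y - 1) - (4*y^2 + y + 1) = -2*y^2 - 4*y - 2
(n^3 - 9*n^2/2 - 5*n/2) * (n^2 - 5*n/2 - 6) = n^5 - 7*n^4 + 11*n^3/4 + 133*n^2/4 + 15*n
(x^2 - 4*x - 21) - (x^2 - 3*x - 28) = 7 - x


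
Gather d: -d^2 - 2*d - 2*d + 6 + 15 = -d^2 - 4*d + 21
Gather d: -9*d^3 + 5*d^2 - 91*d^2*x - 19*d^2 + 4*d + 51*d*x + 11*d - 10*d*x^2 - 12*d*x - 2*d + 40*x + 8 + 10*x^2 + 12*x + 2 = -9*d^3 + d^2*(-91*x - 14) + d*(-10*x^2 + 39*x + 13) + 10*x^2 + 52*x + 10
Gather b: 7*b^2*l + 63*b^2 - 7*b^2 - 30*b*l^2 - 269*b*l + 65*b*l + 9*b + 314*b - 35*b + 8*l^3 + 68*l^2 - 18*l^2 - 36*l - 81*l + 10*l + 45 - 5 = b^2*(7*l + 56) + b*(-30*l^2 - 204*l + 288) + 8*l^3 + 50*l^2 - 107*l + 40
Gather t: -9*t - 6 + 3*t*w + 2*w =t*(3*w - 9) + 2*w - 6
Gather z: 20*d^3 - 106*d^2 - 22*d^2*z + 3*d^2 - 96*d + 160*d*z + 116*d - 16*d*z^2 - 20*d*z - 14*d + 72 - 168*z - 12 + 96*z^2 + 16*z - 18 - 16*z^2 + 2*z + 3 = 20*d^3 - 103*d^2 + 6*d + z^2*(80 - 16*d) + z*(-22*d^2 + 140*d - 150) + 45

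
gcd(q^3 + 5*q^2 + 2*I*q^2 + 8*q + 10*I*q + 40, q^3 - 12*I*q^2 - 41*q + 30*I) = 1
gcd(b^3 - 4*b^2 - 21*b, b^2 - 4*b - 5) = 1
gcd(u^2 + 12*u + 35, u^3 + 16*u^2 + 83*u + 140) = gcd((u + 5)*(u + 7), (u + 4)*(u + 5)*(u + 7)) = u^2 + 12*u + 35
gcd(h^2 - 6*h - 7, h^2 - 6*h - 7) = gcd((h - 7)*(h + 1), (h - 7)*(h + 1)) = h^2 - 6*h - 7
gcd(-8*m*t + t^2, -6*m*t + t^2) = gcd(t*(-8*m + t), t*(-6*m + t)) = t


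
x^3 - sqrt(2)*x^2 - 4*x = x*(x - 2*sqrt(2))*(x + sqrt(2))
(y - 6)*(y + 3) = y^2 - 3*y - 18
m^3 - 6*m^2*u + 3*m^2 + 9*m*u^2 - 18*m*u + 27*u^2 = (m + 3)*(m - 3*u)^2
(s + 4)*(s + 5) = s^2 + 9*s + 20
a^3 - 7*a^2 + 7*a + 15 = (a - 5)*(a - 3)*(a + 1)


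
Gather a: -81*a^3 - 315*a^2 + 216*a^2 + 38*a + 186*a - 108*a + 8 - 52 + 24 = -81*a^3 - 99*a^2 + 116*a - 20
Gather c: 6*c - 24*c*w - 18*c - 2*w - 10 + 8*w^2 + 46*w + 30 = c*(-24*w - 12) + 8*w^2 + 44*w + 20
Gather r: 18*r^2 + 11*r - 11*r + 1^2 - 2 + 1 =18*r^2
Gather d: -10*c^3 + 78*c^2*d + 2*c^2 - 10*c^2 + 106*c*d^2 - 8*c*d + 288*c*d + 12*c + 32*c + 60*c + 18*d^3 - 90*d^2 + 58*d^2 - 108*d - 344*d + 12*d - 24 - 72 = -10*c^3 - 8*c^2 + 104*c + 18*d^3 + d^2*(106*c - 32) + d*(78*c^2 + 280*c - 440) - 96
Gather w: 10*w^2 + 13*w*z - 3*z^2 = 10*w^2 + 13*w*z - 3*z^2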